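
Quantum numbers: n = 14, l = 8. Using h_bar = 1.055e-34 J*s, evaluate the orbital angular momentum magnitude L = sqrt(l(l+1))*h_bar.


L = sqrt(l*(l+1)) * h_bar
= sqrt(8 * 9) * 1.055e-34
= sqrt(72) * 1.055e-34
= 8.4853 * 1.055e-34
= 8.9520e-34 J*s

8.9520e-34


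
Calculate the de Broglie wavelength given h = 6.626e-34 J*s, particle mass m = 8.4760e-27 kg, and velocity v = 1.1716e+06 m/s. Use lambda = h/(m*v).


lambda = h / (m * v)
= 6.626e-34 / (8.4760e-27 * 1.1716e+06)
= 6.626e-34 / 9.9305e-21
= 6.6724e-14 m

6.6724e-14


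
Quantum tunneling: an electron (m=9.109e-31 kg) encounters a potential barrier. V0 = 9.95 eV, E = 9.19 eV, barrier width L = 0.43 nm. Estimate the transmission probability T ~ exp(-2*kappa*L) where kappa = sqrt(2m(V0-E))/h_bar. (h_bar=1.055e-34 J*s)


V0 - E = 0.76 eV = 1.2175e-19 J
kappa = sqrt(2 * m * (V0-E)) / h_bar
= sqrt(2 * 9.109e-31 * 1.2175e-19) / 1.055e-34
= 4.4641e+09 /m
2*kappa*L = 2 * 4.4641e+09 * 0.43e-9
= 3.8391
T = exp(-3.8391) = 2.151201e-02

2.151201e-02


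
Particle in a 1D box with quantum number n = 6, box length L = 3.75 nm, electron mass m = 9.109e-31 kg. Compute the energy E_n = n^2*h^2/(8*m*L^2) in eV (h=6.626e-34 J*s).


E = n^2 * h^2 / (8 * m * L^2)
= 6^2 * (6.626e-34)^2 / (8 * 9.109e-31 * (3.75e-9)^2)
= 36 * 4.3904e-67 / (8 * 9.109e-31 * 1.4063e-17)
= 1.5423e-19 J
= 0.9628 eV

0.9628


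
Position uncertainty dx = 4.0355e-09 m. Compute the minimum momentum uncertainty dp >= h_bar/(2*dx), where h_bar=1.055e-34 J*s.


dp = h_bar / (2 * dx)
= 1.055e-34 / (2 * 4.0355e-09)
= 1.055e-34 / 8.0710e-09
= 1.3071e-26 kg*m/s

1.3071e-26


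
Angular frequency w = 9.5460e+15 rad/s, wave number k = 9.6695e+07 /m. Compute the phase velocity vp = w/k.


vp = w / k
= 9.5460e+15 / 9.6695e+07
= 9.8723e+07 m/s

9.8723e+07


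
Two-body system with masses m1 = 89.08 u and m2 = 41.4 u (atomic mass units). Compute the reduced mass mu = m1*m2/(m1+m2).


mu = m1 * m2 / (m1 + m2)
= 89.08 * 41.4 / (89.08 + 41.4)
= 3687.912 / 130.48
= 28.2642 u

28.2642


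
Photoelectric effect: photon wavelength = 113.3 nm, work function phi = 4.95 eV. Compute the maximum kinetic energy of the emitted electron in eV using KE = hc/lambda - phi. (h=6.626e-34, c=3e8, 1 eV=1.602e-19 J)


E_photon = hc / lambda
= (6.626e-34)(3e8) / (113.3e-9)
= 1.7545e-18 J
= 10.9517 eV
KE = E_photon - phi
= 10.9517 - 4.95
= 6.0017 eV

6.0017


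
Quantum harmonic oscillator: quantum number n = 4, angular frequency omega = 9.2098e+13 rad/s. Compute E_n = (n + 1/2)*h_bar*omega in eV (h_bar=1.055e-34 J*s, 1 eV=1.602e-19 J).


E = (n + 1/2) * h_bar * omega
= (4 + 0.5) * 1.055e-34 * 9.2098e+13
= 4.5 * 9.7163e-21
= 4.3724e-20 J
= 0.2729 eV

0.2729


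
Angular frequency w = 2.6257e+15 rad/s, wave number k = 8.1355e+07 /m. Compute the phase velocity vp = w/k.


vp = w / k
= 2.6257e+15 / 8.1355e+07
= 3.2275e+07 m/s

3.2275e+07


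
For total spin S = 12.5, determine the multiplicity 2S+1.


Spin multiplicity = 2S + 1
= 2 * 12.5 + 1
= 25.0 + 1
= 26

26


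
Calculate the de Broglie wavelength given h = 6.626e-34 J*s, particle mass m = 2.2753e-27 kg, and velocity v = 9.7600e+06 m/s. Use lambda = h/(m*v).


lambda = h / (m * v)
= 6.626e-34 / (2.2753e-27 * 9.7600e+06)
= 6.626e-34 / 2.2207e-20
= 2.9838e-14 m

2.9838e-14


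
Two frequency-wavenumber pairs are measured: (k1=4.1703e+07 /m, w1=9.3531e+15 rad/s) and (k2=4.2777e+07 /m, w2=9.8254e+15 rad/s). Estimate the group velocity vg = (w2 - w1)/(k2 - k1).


vg = (w2 - w1) / (k2 - k1)
= (9.8254e+15 - 9.3531e+15) / (4.2777e+07 - 4.1703e+07)
= 4.7230e+14 / 1.0740e+06
= 4.3976e+08 m/s

4.3976e+08


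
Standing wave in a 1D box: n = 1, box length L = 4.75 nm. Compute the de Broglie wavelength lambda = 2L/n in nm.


lambda = 2L / n
= 2 * 4.75 / 1
= 9.5 / 1
= 9.5 nm

9.5


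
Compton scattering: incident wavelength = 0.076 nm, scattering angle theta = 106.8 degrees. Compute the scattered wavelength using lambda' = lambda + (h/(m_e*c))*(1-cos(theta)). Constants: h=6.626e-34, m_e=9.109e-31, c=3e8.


Compton wavelength: h/(m_e*c) = 2.4247e-12 m
d_lambda = 2.4247e-12 * (1 - cos(106.8 deg))
= 2.4247e-12 * 1.289032
= 3.1255e-12 m = 0.003126 nm
lambda' = 0.076 + 0.003126
= 0.079126 nm

0.079126


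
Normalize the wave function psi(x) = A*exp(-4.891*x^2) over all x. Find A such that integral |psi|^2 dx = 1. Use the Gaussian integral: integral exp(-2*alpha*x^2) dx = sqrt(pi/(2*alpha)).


integral |psi|^2 dx = A^2 * sqrt(pi/(2*alpha)) = 1
A^2 = sqrt(2*alpha/pi)
= sqrt(2 * 4.891 / pi)
= 1.76457
A = sqrt(1.76457)
= 1.3284

1.3284


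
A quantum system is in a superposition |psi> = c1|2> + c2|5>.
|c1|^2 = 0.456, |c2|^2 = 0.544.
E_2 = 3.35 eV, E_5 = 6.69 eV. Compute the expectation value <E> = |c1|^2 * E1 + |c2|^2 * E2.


<E> = |c1|^2 * E1 + |c2|^2 * E2
= 0.456 * 3.35 + 0.544 * 6.69
= 1.5276 + 3.6394
= 5.167 eV

5.167


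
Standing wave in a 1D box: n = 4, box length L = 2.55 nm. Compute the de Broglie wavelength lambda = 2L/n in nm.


lambda = 2L / n
= 2 * 2.55 / 4
= 5.1 / 4
= 1.275 nm

1.275


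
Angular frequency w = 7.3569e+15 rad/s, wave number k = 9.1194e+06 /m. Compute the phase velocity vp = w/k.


vp = w / k
= 7.3569e+15 / 9.1194e+06
= 8.0673e+08 m/s

8.0673e+08


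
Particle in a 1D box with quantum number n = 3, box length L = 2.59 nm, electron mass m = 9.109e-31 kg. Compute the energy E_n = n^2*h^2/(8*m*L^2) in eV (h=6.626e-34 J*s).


E = n^2 * h^2 / (8 * m * L^2)
= 3^2 * (6.626e-34)^2 / (8 * 9.109e-31 * (2.59e-9)^2)
= 9 * 4.3904e-67 / (8 * 9.109e-31 * 6.7081e-18)
= 8.0832e-20 J
= 0.5046 eV

0.5046


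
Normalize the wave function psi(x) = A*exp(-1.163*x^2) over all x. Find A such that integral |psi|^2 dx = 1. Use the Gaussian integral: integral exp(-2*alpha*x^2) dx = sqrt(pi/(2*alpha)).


integral |psi|^2 dx = A^2 * sqrt(pi/(2*alpha)) = 1
A^2 = sqrt(2*alpha/pi)
= sqrt(2 * 1.163 / pi)
= 0.860458
A = sqrt(0.860458)
= 0.9276

0.9276


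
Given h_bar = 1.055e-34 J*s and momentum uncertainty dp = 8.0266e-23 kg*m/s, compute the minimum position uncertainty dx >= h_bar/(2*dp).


dx = h_bar / (2 * dp)
= 1.055e-34 / (2 * 8.0266e-23)
= 1.055e-34 / 1.6053e-22
= 6.5719e-13 m

6.5719e-13


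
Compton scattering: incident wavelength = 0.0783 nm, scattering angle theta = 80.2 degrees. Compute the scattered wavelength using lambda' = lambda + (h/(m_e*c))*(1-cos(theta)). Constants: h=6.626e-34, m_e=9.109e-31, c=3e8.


Compton wavelength: h/(m_e*c) = 2.4247e-12 m
d_lambda = 2.4247e-12 * (1 - cos(80.2 deg))
= 2.4247e-12 * 0.829791
= 2.0120e-12 m = 0.002012 nm
lambda' = 0.0783 + 0.002012
= 0.080312 nm

0.080312


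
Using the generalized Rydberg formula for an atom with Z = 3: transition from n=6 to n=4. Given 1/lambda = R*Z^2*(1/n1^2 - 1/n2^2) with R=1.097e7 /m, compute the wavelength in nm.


1/lambda = R * Z^2 * (1/n1^2 - 1/n2^2)
= 1.097e7 * 3^2 * (1/4^2 - 1/6^2)
= 1.097e7 * 9 * (0.0625 - 0.027778)
= 3.4281e+06 /m
lambda = 1 / 3.4281e+06
= 291.7046 nm

291.7046


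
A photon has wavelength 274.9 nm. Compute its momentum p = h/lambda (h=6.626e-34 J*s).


p = h / lambda
= 6.626e-34 / (274.9e-9)
= 6.626e-34 / 2.7490e-07
= 2.4103e-27 kg*m/s

2.4103e-27


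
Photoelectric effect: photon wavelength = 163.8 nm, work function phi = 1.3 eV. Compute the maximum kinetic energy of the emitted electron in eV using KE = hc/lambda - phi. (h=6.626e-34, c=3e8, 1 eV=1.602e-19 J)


E_photon = hc / lambda
= (6.626e-34)(3e8) / (163.8e-9)
= 1.2136e-18 J
= 7.5752 eV
KE = E_photon - phi
= 7.5752 - 1.3
= 6.2752 eV

6.2752


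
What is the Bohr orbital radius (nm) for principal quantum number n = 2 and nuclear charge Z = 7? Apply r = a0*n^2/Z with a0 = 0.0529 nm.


r = a0 * n^2 / Z
= 0.0529 * 2^2 / 7
= 0.0529 * 4 / 7
= 0.0302 nm

0.0302


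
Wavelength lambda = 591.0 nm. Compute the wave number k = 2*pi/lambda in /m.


k = 2 * pi / lambda
= 6.2832 / (591.0e-9)
= 6.2832 / 5.9100e-07
= 1.0631e+07 /m

1.0631e+07


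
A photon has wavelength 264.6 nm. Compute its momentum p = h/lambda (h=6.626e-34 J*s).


p = h / lambda
= 6.626e-34 / (264.6e-9)
= 6.626e-34 / 2.6460e-07
= 2.5042e-27 kg*m/s

2.5042e-27


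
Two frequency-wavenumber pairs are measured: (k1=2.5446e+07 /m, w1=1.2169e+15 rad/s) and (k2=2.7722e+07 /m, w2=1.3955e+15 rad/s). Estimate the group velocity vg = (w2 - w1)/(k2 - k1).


vg = (w2 - w1) / (k2 - k1)
= (1.3955e+15 - 1.2169e+15) / (2.7722e+07 - 2.5446e+07)
= 1.7860e+14 / 2.2760e+06
= 7.8471e+07 m/s

7.8471e+07


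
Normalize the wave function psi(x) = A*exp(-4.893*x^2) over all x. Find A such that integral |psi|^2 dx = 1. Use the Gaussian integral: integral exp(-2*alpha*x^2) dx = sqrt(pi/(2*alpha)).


integral |psi|^2 dx = A^2 * sqrt(pi/(2*alpha)) = 1
A^2 = sqrt(2*alpha/pi)
= sqrt(2 * 4.893 / pi)
= 1.764931
A = sqrt(1.764931)
= 1.3285

1.3285


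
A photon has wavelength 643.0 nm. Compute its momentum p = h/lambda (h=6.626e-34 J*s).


p = h / lambda
= 6.626e-34 / (643.0e-9)
= 6.626e-34 / 6.4300e-07
= 1.0305e-27 kg*m/s

1.0305e-27


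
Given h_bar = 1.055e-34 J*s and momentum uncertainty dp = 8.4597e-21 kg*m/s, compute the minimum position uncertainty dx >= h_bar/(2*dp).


dx = h_bar / (2 * dp)
= 1.055e-34 / (2 * 8.4597e-21)
= 1.055e-34 / 1.6919e-20
= 6.2354e-15 m

6.2354e-15


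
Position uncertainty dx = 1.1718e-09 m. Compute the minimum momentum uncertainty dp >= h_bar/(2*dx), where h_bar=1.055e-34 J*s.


dp = h_bar / (2 * dx)
= 1.055e-34 / (2 * 1.1718e-09)
= 1.055e-34 / 2.3436e-09
= 4.5016e-26 kg*m/s

4.5016e-26


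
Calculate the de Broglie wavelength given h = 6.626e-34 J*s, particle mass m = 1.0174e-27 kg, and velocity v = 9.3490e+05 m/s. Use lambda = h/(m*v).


lambda = h / (m * v)
= 6.626e-34 / (1.0174e-27 * 9.3490e+05)
= 6.626e-34 / 9.5117e-22
= 6.9662e-13 m

6.9662e-13


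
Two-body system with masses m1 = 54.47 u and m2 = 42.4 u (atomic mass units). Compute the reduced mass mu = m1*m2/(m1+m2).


mu = m1 * m2 / (m1 + m2)
= 54.47 * 42.4 / (54.47 + 42.4)
= 2309.528 / 96.87
= 23.8415 u

23.8415


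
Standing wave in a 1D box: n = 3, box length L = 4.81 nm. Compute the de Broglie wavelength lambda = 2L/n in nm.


lambda = 2L / n
= 2 * 4.81 / 3
= 9.62 / 3
= 3.2067 nm

3.2067


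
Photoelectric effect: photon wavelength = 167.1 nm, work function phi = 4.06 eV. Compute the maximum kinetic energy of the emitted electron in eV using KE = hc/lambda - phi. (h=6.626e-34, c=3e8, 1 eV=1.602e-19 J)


E_photon = hc / lambda
= (6.626e-34)(3e8) / (167.1e-9)
= 1.1896e-18 J
= 7.4256 eV
KE = E_photon - phi
= 7.4256 - 4.06
= 3.3656 eV

3.3656


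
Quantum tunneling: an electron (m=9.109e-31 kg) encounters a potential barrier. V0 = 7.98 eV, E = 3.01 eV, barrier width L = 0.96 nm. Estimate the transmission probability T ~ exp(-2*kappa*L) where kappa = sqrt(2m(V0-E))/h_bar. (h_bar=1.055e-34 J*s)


V0 - E = 4.97 eV = 7.9619e-19 J
kappa = sqrt(2 * m * (V0-E)) / h_bar
= sqrt(2 * 9.109e-31 * 7.9619e-19) / 1.055e-34
= 1.1416e+10 /m
2*kappa*L = 2 * 1.1416e+10 * 0.96e-9
= 21.9184
T = exp(-21.9184) = 3.026676e-10

3.026676e-10


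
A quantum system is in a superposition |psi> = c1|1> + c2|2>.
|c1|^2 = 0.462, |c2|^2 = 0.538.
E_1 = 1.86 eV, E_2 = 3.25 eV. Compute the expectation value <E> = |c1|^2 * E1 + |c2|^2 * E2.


<E> = |c1|^2 * E1 + |c2|^2 * E2
= 0.462 * 1.86 + 0.538 * 3.25
= 0.8593 + 1.7485
= 2.6078 eV

2.6078


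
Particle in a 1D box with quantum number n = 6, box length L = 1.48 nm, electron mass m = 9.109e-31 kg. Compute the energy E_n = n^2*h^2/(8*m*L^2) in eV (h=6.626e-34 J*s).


E = n^2 * h^2 / (8 * m * L^2)
= 6^2 * (6.626e-34)^2 / (8 * 9.109e-31 * (1.48e-9)^2)
= 36 * 4.3904e-67 / (8 * 9.109e-31 * 2.1904e-18)
= 9.9020e-19 J
= 6.181 eV

6.181


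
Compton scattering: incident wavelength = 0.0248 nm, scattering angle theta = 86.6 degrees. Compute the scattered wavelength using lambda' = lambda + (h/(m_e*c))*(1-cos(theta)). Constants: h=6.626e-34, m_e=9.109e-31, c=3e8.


Compton wavelength: h/(m_e*c) = 2.4247e-12 m
d_lambda = 2.4247e-12 * (1 - cos(86.6 deg))
= 2.4247e-12 * 0.940694
= 2.2809e-12 m = 0.002281 nm
lambda' = 0.0248 + 0.002281
= 0.027081 nm

0.027081


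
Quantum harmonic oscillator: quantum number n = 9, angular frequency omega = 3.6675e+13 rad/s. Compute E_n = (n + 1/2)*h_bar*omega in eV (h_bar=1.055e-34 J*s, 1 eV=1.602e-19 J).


E = (n + 1/2) * h_bar * omega
= (9 + 0.5) * 1.055e-34 * 3.6675e+13
= 9.5 * 3.8692e-21
= 3.6758e-20 J
= 0.2294 eV

0.2294


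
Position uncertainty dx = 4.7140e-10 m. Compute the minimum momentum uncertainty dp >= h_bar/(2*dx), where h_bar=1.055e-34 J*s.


dp = h_bar / (2 * dx)
= 1.055e-34 / (2 * 4.7140e-10)
= 1.055e-34 / 9.4280e-10
= 1.1190e-25 kg*m/s

1.1190e-25


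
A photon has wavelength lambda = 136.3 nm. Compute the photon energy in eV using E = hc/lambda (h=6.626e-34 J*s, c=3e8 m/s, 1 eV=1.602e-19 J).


E = hc / lambda
= (6.626e-34)(3e8) / (136.3e-9)
= 1.9878e-25 / 1.3630e-07
= 1.4584e-18 J
Converting to eV: 1.4584e-18 / 1.602e-19
= 9.1036 eV

9.1036


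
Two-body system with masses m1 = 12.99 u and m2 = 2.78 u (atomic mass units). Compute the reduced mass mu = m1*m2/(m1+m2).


mu = m1 * m2 / (m1 + m2)
= 12.99 * 2.78 / (12.99 + 2.78)
= 36.1122 / 15.77
= 2.2899 u

2.2899


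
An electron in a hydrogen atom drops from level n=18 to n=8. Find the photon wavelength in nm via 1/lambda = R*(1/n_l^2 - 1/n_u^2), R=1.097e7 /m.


1/lambda = R * (1/n_l^2 - 1/n_u^2)
= 1.097e7 * (1/8^2 - 1/18^2)
= 1.097e7 * (0.015625 - 0.003086)
= 1.097e7 * 0.012539
= 1.3755e+05 /m
lambda = 1 / 1.3755e+05 = 7270.1774 nm

7270.1774


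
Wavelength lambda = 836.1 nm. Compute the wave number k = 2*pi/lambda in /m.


k = 2 * pi / lambda
= 6.2832 / (836.1e-9)
= 6.2832 / 8.3610e-07
= 7.5149e+06 /m

7.5149e+06


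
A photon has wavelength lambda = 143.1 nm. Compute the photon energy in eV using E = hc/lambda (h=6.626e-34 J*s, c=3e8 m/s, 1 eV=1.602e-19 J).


E = hc / lambda
= (6.626e-34)(3e8) / (143.1e-9)
= 1.9878e-25 / 1.4310e-07
= 1.3891e-18 J
Converting to eV: 1.3891e-18 / 1.602e-19
= 8.671 eV

8.671


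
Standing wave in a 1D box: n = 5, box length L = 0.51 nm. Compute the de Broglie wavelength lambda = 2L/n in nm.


lambda = 2L / n
= 2 * 0.51 / 5
= 1.02 / 5
= 0.204 nm

0.204


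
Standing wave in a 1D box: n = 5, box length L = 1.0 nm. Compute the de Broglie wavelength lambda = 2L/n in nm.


lambda = 2L / n
= 2 * 1.0 / 5
= 2.0 / 5
= 0.4 nm

0.4


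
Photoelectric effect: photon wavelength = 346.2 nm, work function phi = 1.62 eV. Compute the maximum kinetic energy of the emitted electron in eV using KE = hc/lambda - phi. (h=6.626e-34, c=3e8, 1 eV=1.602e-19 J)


E_photon = hc / lambda
= (6.626e-34)(3e8) / (346.2e-9)
= 5.7418e-19 J
= 3.5841 eV
KE = E_photon - phi
= 3.5841 - 1.62
= 1.9641 eV

1.9641


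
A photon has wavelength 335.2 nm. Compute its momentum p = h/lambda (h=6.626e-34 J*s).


p = h / lambda
= 6.626e-34 / (335.2e-9)
= 6.626e-34 / 3.3520e-07
= 1.9767e-27 kg*m/s

1.9767e-27


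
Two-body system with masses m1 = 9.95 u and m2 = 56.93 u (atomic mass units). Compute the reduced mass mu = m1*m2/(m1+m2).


mu = m1 * m2 / (m1 + m2)
= 9.95 * 56.93 / (9.95 + 56.93)
= 566.4535 / 66.88
= 8.4697 u

8.4697


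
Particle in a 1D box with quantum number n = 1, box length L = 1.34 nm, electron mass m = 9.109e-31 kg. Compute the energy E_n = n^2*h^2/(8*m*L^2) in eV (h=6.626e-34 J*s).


E = n^2 * h^2 / (8 * m * L^2)
= 1^2 * (6.626e-34)^2 / (8 * 9.109e-31 * (1.34e-9)^2)
= 1 * 4.3904e-67 / (8 * 9.109e-31 * 1.7956e-18)
= 3.3553e-20 J
= 0.2094 eV

0.2094


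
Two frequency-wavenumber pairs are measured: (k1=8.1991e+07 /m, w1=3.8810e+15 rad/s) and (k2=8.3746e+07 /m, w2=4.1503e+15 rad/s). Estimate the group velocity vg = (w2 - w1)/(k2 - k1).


vg = (w2 - w1) / (k2 - k1)
= (4.1503e+15 - 3.8810e+15) / (8.3746e+07 - 8.1991e+07)
= 2.6930e+14 / 1.7550e+06
= 1.5345e+08 m/s

1.5345e+08


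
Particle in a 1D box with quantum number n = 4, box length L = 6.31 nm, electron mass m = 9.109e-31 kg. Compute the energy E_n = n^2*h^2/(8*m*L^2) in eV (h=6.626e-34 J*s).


E = n^2 * h^2 / (8 * m * L^2)
= 4^2 * (6.626e-34)^2 / (8 * 9.109e-31 * (6.31e-9)^2)
= 16 * 4.3904e-67 / (8 * 9.109e-31 * 3.9816e-17)
= 2.4210e-20 J
= 0.1511 eV

0.1511


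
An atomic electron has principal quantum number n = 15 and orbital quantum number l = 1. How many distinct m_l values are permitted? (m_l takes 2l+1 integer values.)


m_l ranges from -l to +l in integer steps
So m_l goes from -1 to +1
Count = 2l + 1 = 2*1 + 1
= 3

3


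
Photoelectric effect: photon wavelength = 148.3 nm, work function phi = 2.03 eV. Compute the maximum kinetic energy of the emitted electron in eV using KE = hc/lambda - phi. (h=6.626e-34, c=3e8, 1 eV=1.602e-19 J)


E_photon = hc / lambda
= (6.626e-34)(3e8) / (148.3e-9)
= 1.3404e-18 J
= 8.367 eV
KE = E_photon - phi
= 8.367 - 2.03
= 6.337 eV

6.337


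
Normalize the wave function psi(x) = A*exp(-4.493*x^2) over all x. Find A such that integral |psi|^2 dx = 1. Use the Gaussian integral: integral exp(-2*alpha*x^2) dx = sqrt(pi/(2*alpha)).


integral |psi|^2 dx = A^2 * sqrt(pi/(2*alpha)) = 1
A^2 = sqrt(2*alpha/pi)
= sqrt(2 * 4.493 / pi)
= 1.691252
A = sqrt(1.691252)
= 1.3005

1.3005


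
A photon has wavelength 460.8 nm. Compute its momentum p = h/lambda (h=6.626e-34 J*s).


p = h / lambda
= 6.626e-34 / (460.8e-9)
= 6.626e-34 / 4.6080e-07
= 1.4379e-27 kg*m/s

1.4379e-27


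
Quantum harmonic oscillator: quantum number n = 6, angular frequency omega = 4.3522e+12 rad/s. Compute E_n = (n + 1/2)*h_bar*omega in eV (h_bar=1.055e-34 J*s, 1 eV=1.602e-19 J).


E = (n + 1/2) * h_bar * omega
= (6 + 0.5) * 1.055e-34 * 4.3522e+12
= 6.5 * 4.5916e-22
= 2.9845e-21 J
= 0.0186 eV

0.0186


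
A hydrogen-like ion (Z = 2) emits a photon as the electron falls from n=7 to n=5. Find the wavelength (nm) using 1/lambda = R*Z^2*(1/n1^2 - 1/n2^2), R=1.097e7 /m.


1/lambda = R * Z^2 * (1/n1^2 - 1/n2^2)
= 1.097e7 * 2^2 * (1/5^2 - 1/7^2)
= 1.097e7 * 4 * (0.04 - 0.020408)
= 8.5969e+05 /m
lambda = 1 / 8.5969e+05
= 1163.2103 nm

1163.2103


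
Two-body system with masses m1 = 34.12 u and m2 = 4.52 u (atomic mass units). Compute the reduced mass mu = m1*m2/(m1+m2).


mu = m1 * m2 / (m1 + m2)
= 34.12 * 4.52 / (34.12 + 4.52)
= 154.2224 / 38.64
= 3.9913 u

3.9913


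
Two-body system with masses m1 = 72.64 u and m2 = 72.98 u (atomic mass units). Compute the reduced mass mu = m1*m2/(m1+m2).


mu = m1 * m2 / (m1 + m2)
= 72.64 * 72.98 / (72.64 + 72.98)
= 5301.2672 / 145.62
= 36.4048 u

36.4048


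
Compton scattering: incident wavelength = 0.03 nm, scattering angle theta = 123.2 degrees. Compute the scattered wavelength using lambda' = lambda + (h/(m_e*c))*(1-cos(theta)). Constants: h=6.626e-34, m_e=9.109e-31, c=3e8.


Compton wavelength: h/(m_e*c) = 2.4247e-12 m
d_lambda = 2.4247e-12 * (1 - cos(123.2 deg))
= 2.4247e-12 * 1.547563
= 3.7524e-12 m = 0.003752 nm
lambda' = 0.03 + 0.003752
= 0.033752 nm

0.033752


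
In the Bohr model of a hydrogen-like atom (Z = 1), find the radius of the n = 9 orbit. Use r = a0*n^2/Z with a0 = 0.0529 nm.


r = a0 * n^2 / Z
= 0.0529 * 9^2 / 1
= 0.0529 * 81 / 1
= 4.2849 nm

4.2849


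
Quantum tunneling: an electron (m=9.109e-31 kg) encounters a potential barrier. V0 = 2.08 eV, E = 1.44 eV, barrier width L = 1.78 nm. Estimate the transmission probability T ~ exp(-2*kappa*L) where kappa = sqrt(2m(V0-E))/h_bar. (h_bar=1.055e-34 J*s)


V0 - E = 0.64 eV = 1.0253e-19 J
kappa = sqrt(2 * m * (V0-E)) / h_bar
= sqrt(2 * 9.109e-31 * 1.0253e-19) / 1.055e-34
= 4.0966e+09 /m
2*kappa*L = 2 * 4.0966e+09 * 1.78e-9
= 14.5837
T = exp(-14.5837) = 4.638302e-07

4.638302e-07


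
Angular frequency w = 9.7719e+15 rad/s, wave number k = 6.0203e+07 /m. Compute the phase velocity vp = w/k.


vp = w / k
= 9.7719e+15 / 6.0203e+07
= 1.6232e+08 m/s

1.6232e+08


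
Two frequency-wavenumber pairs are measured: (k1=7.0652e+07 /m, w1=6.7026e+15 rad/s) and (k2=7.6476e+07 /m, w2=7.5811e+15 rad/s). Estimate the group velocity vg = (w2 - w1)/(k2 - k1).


vg = (w2 - w1) / (k2 - k1)
= (7.5811e+15 - 6.7026e+15) / (7.6476e+07 - 7.0652e+07)
= 8.7850e+14 / 5.8240e+06
= 1.5084e+08 m/s

1.5084e+08


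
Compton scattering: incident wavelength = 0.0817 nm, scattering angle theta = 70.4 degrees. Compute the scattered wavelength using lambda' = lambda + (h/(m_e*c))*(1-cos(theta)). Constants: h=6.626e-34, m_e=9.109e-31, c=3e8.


Compton wavelength: h/(m_e*c) = 2.4247e-12 m
d_lambda = 2.4247e-12 * (1 - cos(70.4 deg))
= 2.4247e-12 * 0.664548
= 1.6113e-12 m = 0.001611 nm
lambda' = 0.0817 + 0.001611
= 0.083311 nm

0.083311


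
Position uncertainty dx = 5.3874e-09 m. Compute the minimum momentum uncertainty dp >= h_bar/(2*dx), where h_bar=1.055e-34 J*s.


dp = h_bar / (2 * dx)
= 1.055e-34 / (2 * 5.3874e-09)
= 1.055e-34 / 1.0775e-08
= 9.7914e-27 kg*m/s

9.7914e-27


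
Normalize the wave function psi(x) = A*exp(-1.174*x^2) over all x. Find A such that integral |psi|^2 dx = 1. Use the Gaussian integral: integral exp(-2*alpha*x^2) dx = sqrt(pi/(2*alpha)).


integral |psi|^2 dx = A^2 * sqrt(pi/(2*alpha)) = 1
A^2 = sqrt(2*alpha/pi)
= sqrt(2 * 1.174 / pi)
= 0.864518
A = sqrt(0.864518)
= 0.9298

0.9298


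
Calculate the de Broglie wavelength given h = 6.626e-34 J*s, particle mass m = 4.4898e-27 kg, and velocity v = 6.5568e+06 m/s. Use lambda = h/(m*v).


lambda = h / (m * v)
= 6.626e-34 / (4.4898e-27 * 6.5568e+06)
= 6.626e-34 / 2.9439e-20
= 2.2508e-14 m

2.2508e-14


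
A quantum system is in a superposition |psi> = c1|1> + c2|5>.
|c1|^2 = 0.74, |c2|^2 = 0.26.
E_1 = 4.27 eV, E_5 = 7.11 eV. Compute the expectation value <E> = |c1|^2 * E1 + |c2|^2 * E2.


<E> = |c1|^2 * E1 + |c2|^2 * E2
= 0.74 * 4.27 + 0.26 * 7.11
= 3.1598 + 1.8486
= 5.0084 eV

5.0084


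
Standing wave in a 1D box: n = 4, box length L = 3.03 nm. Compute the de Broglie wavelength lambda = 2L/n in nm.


lambda = 2L / n
= 2 * 3.03 / 4
= 6.06 / 4
= 1.515 nm

1.515


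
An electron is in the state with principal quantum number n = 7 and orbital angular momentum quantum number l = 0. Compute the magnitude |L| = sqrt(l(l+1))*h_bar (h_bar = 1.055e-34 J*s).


L = sqrt(l*(l+1)) * h_bar
= sqrt(0 * 1) * 1.055e-34
= sqrt(0) * 1.055e-34
= 0.0 * 1.055e-34
= 0.0000e+00 J*s

0.0000e+00


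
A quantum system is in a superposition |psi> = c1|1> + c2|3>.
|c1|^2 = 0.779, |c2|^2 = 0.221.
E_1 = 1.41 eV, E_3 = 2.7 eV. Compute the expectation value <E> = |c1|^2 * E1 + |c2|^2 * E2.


<E> = |c1|^2 * E1 + |c2|^2 * E2
= 0.779 * 1.41 + 0.221 * 2.7
= 1.0984 + 0.5967
= 1.6951 eV

1.6951


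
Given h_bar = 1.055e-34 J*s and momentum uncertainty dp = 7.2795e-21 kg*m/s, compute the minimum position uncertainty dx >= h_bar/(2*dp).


dx = h_bar / (2 * dp)
= 1.055e-34 / (2 * 7.2795e-21)
= 1.055e-34 / 1.4559e-20
= 7.2464e-15 m

7.2464e-15


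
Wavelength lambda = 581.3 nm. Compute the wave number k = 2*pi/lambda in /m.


k = 2 * pi / lambda
= 6.2832 / (581.3e-9)
= 6.2832 / 5.8130e-07
= 1.0809e+07 /m

1.0809e+07


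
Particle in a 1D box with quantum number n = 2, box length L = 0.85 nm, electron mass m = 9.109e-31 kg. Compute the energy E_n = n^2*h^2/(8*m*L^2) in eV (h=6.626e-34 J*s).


E = n^2 * h^2 / (8 * m * L^2)
= 2^2 * (6.626e-34)^2 / (8 * 9.109e-31 * (0.85e-9)^2)
= 4 * 4.3904e-67 / (8 * 9.109e-31 * 7.2250e-19)
= 3.3355e-19 J
= 2.0821 eV

2.0821


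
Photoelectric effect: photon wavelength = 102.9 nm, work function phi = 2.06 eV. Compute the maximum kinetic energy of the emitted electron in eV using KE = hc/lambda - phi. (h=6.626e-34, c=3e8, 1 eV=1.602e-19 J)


E_photon = hc / lambda
= (6.626e-34)(3e8) / (102.9e-9)
= 1.9318e-18 J
= 12.0585 eV
KE = E_photon - phi
= 12.0585 - 2.06
= 9.9985 eV

9.9985


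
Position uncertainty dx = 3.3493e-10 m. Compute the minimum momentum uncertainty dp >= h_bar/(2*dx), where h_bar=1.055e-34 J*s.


dp = h_bar / (2 * dx)
= 1.055e-34 / (2 * 3.3493e-10)
= 1.055e-34 / 6.6986e-10
= 1.5750e-25 kg*m/s

1.5750e-25


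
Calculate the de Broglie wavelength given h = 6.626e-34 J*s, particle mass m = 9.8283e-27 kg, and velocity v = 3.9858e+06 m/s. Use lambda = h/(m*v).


lambda = h / (m * v)
= 6.626e-34 / (9.8283e-27 * 3.9858e+06)
= 6.626e-34 / 3.9174e-20
= 1.6914e-14 m

1.6914e-14


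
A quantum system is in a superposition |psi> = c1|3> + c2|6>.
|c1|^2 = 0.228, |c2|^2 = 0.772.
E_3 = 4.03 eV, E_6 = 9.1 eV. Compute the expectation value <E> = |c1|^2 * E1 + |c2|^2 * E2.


<E> = |c1|^2 * E1 + |c2|^2 * E2
= 0.228 * 4.03 + 0.772 * 9.1
= 0.9188 + 7.0252
= 7.944 eV

7.944


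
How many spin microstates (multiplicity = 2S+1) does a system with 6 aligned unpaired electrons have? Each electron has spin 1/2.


Total spin S = N * (1/2) = 6 * 0.5 = 3.0
Spin multiplicity = 2S + 1
= 2 * 3.0 + 1
= 7

7


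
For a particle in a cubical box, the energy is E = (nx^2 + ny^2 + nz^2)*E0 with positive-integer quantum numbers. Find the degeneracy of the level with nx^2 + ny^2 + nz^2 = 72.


Enumerate all (nx, ny, nz) with nx^2 + ny^2 + nz^2 = 72:
(2,2,8)
(2,8,2)
(8,2,2)
Total degeneracy = 3

3


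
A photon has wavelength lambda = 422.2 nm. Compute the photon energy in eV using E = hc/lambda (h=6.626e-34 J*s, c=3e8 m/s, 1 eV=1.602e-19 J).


E = hc / lambda
= (6.626e-34)(3e8) / (422.2e-9)
= 1.9878e-25 / 4.2220e-07
= 4.7082e-19 J
Converting to eV: 4.7082e-19 / 1.602e-19
= 2.9389 eV

2.9389


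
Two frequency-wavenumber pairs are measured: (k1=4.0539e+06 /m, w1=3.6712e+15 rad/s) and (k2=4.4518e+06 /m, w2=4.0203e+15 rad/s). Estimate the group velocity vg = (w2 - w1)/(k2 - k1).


vg = (w2 - w1) / (k2 - k1)
= (4.0203e+15 - 3.6712e+15) / (4.4518e+06 - 4.0539e+06)
= 3.4910e+14 / 3.9790e+05
= 8.7736e+08 m/s

8.7736e+08


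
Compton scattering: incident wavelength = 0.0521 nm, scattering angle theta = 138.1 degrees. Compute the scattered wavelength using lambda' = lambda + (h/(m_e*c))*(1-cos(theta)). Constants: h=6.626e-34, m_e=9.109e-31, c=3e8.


Compton wavelength: h/(m_e*c) = 2.4247e-12 m
d_lambda = 2.4247e-12 * (1 - cos(138.1 deg))
= 2.4247e-12 * 1.744312
= 4.2294e-12 m = 0.004229 nm
lambda' = 0.0521 + 0.004229
= 0.056329 nm

0.056329


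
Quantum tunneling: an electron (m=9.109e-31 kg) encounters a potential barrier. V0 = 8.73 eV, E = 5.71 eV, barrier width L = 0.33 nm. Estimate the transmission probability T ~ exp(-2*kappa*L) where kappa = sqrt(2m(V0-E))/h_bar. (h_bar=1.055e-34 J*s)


V0 - E = 3.02 eV = 4.8380e-19 J
kappa = sqrt(2 * m * (V0-E)) / h_bar
= sqrt(2 * 9.109e-31 * 4.8380e-19) / 1.055e-34
= 8.8988e+09 /m
2*kappa*L = 2 * 8.8988e+09 * 0.33e-9
= 5.8732
T = exp(-5.8732) = 2.813788e-03

2.813788e-03


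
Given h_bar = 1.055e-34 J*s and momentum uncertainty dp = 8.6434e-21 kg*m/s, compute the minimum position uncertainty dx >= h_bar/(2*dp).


dx = h_bar / (2 * dp)
= 1.055e-34 / (2 * 8.6434e-21)
= 1.055e-34 / 1.7287e-20
= 6.1029e-15 m

6.1029e-15


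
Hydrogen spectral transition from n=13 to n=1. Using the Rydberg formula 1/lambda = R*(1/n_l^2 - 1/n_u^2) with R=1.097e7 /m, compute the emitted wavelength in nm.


1/lambda = R * (1/n_l^2 - 1/n_u^2)
= 1.097e7 * (1/1^2 - 1/13^2)
= 1.097e7 * (1.0 - 0.005917)
= 1.097e7 * 0.994083
= 1.0905e+07 /m
lambda = 1 / 1.0905e+07 = 91.7003 nm

91.7003


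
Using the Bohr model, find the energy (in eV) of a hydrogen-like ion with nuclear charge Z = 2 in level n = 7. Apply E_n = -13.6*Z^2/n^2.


E_n = -13.6 * Z^2 / n^2
= -13.6 * 2^2 / 7^2
= -13.6 * 4 / 49
= -1.1102 eV

-1.1102


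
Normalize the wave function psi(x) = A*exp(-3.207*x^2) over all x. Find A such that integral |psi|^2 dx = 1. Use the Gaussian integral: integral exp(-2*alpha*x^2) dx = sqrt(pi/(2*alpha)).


integral |psi|^2 dx = A^2 * sqrt(pi/(2*alpha)) = 1
A^2 = sqrt(2*alpha/pi)
= sqrt(2 * 3.207 / pi)
= 1.42886
A = sqrt(1.42886)
= 1.1953

1.1953


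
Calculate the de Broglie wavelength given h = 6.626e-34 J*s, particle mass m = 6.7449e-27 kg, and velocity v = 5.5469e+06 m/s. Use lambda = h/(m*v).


lambda = h / (m * v)
= 6.626e-34 / (6.7449e-27 * 5.5469e+06)
= 6.626e-34 / 3.7413e-20
= 1.7710e-14 m

1.7710e-14


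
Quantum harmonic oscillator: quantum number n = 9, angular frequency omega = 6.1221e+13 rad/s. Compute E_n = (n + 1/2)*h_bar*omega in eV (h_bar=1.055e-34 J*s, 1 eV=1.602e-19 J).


E = (n + 1/2) * h_bar * omega
= (9 + 0.5) * 1.055e-34 * 6.1221e+13
= 9.5 * 6.4588e-21
= 6.1359e-20 J
= 0.383 eV

0.383


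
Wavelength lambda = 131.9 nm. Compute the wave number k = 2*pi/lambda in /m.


k = 2 * pi / lambda
= 6.2832 / (131.9e-9)
= 6.2832 / 1.3190e-07
= 4.7636e+07 /m

4.7636e+07


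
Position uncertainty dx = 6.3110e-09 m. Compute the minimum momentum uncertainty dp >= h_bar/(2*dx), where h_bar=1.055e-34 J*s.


dp = h_bar / (2 * dx)
= 1.055e-34 / (2 * 6.3110e-09)
= 1.055e-34 / 1.2622e-08
= 8.3584e-27 kg*m/s

8.3584e-27


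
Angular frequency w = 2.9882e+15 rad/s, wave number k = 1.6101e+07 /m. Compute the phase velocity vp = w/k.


vp = w / k
= 2.9882e+15 / 1.6101e+07
= 1.8559e+08 m/s

1.8559e+08


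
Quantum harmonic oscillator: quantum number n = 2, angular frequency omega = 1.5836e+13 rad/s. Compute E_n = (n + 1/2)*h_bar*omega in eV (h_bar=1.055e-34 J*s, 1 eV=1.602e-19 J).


E = (n + 1/2) * h_bar * omega
= (2 + 0.5) * 1.055e-34 * 1.5836e+13
= 2.5 * 1.6707e-21
= 4.1767e-21 J
= 0.0261 eV

0.0261


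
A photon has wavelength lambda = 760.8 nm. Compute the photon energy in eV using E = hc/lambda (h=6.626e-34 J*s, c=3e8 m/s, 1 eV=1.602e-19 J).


E = hc / lambda
= (6.626e-34)(3e8) / (760.8e-9)
= 1.9878e-25 / 7.6080e-07
= 2.6128e-19 J
Converting to eV: 2.6128e-19 / 1.602e-19
= 1.6309 eV

1.6309


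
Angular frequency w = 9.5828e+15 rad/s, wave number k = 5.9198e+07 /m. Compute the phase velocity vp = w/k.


vp = w / k
= 9.5828e+15 / 5.9198e+07
= 1.6188e+08 m/s

1.6188e+08


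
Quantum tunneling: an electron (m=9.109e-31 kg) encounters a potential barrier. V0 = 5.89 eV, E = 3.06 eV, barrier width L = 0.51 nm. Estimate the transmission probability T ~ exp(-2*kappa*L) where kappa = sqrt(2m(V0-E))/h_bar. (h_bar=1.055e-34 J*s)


V0 - E = 2.83 eV = 4.5337e-19 J
kappa = sqrt(2 * m * (V0-E)) / h_bar
= sqrt(2 * 9.109e-31 * 4.5337e-19) / 1.055e-34
= 8.6143e+09 /m
2*kappa*L = 2 * 8.6143e+09 * 0.51e-9
= 8.7866
T = exp(-8.7866) = 1.527613e-04

1.527613e-04


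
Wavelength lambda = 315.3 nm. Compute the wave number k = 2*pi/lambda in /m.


k = 2 * pi / lambda
= 6.2832 / (315.3e-9)
= 6.2832 / 3.1530e-07
= 1.9928e+07 /m

1.9928e+07


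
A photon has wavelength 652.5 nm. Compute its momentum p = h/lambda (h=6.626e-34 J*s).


p = h / lambda
= 6.626e-34 / (652.5e-9)
= 6.626e-34 / 6.5250e-07
= 1.0155e-27 kg*m/s

1.0155e-27


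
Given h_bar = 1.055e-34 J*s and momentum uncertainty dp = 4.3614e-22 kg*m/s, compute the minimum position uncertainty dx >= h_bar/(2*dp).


dx = h_bar / (2 * dp)
= 1.055e-34 / (2 * 4.3614e-22)
= 1.055e-34 / 8.7228e-22
= 1.2095e-13 m

1.2095e-13


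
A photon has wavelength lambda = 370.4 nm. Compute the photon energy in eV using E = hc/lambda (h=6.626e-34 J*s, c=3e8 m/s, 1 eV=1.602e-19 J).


E = hc / lambda
= (6.626e-34)(3e8) / (370.4e-9)
= 1.9878e-25 / 3.7040e-07
= 5.3666e-19 J
Converting to eV: 5.3666e-19 / 1.602e-19
= 3.35 eV

3.35


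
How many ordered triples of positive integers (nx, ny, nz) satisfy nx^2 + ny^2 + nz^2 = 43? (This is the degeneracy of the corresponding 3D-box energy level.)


Enumerate all (nx, ny, nz) with nx^2 + ny^2 + nz^2 = 43:
(3,3,5)
(3,5,3)
(5,3,3)
Total degeneracy = 3

3


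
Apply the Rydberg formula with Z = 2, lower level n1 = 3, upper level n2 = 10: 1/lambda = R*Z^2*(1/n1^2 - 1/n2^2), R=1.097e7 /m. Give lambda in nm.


1/lambda = R * Z^2 * (1/n1^2 - 1/n2^2)
= 1.097e7 * 2^2 * (1/3^2 - 1/10^2)
= 1.097e7 * 4 * (0.111111 - 0.01)
= 4.4368e+06 /m
lambda = 1 / 4.4368e+06
= 225.3899 nm

225.3899


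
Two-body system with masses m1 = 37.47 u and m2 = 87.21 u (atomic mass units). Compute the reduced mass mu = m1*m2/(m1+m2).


mu = m1 * m2 / (m1 + m2)
= 37.47 * 87.21 / (37.47 + 87.21)
= 3267.7587 / 124.68
= 26.2092 u

26.2092


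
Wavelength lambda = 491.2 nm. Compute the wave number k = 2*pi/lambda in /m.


k = 2 * pi / lambda
= 6.2832 / (491.2e-9)
= 6.2832 / 4.9120e-07
= 1.2792e+07 /m

1.2792e+07


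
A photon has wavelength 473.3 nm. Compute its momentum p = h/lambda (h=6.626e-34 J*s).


p = h / lambda
= 6.626e-34 / (473.3e-9)
= 6.626e-34 / 4.7330e-07
= 1.4000e-27 kg*m/s

1.4000e-27


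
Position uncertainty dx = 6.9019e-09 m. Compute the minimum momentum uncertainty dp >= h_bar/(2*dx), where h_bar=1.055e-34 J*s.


dp = h_bar / (2 * dx)
= 1.055e-34 / (2 * 6.9019e-09)
= 1.055e-34 / 1.3804e-08
= 7.6428e-27 kg*m/s

7.6428e-27


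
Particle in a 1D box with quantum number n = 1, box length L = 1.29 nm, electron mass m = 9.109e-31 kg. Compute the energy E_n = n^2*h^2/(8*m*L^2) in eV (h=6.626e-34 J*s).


E = n^2 * h^2 / (8 * m * L^2)
= 1^2 * (6.626e-34)^2 / (8 * 9.109e-31 * (1.29e-9)^2)
= 1 * 4.3904e-67 / (8 * 9.109e-31 * 1.6641e-18)
= 3.6205e-20 J
= 0.226 eV

0.226


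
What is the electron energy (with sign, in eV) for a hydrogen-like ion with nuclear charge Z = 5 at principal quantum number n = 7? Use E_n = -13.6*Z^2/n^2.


E_n = -13.6 * Z^2 / n^2
= -13.6 * 5^2 / 7^2
= -13.6 * 25 / 49
= -6.9388 eV

-6.9388


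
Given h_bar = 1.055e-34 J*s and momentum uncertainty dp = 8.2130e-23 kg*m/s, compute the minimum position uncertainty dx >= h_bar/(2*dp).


dx = h_bar / (2 * dp)
= 1.055e-34 / (2 * 8.2130e-23)
= 1.055e-34 / 1.6426e-22
= 6.4227e-13 m

6.4227e-13


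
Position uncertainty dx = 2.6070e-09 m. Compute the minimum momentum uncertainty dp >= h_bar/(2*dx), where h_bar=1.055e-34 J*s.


dp = h_bar / (2 * dx)
= 1.055e-34 / (2 * 2.6070e-09)
= 1.055e-34 / 5.2140e-09
= 2.0234e-26 kg*m/s

2.0234e-26


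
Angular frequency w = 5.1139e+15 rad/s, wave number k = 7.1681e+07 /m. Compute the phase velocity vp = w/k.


vp = w / k
= 5.1139e+15 / 7.1681e+07
= 7.1342e+07 m/s

7.1342e+07


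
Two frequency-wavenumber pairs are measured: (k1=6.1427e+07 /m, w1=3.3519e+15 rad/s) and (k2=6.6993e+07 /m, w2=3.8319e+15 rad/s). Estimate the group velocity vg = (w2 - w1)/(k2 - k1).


vg = (w2 - w1) / (k2 - k1)
= (3.8319e+15 - 3.3519e+15) / (6.6993e+07 - 6.1427e+07)
= 4.8000e+14 / 5.5660e+06
= 8.6238e+07 m/s

8.6238e+07


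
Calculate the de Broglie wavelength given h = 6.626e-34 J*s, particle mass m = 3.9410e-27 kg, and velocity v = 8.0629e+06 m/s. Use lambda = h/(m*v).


lambda = h / (m * v)
= 6.626e-34 / (3.9410e-27 * 8.0629e+06)
= 6.626e-34 / 3.1776e-20
= 2.0852e-14 m

2.0852e-14


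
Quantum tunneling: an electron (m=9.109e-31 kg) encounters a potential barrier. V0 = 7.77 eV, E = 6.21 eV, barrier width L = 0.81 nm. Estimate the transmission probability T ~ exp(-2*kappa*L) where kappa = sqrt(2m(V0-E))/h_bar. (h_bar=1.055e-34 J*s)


V0 - E = 1.56 eV = 2.4991e-19 J
kappa = sqrt(2 * m * (V0-E)) / h_bar
= sqrt(2 * 9.109e-31 * 2.4991e-19) / 1.055e-34
= 6.3957e+09 /m
2*kappa*L = 2 * 6.3957e+09 * 0.81e-9
= 10.3611
T = exp(-10.3611) = 3.163919e-05

3.163919e-05


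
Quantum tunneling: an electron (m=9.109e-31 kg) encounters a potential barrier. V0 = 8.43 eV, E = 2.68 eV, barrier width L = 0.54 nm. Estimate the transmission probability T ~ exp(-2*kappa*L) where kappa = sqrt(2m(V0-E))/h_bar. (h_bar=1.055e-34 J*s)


V0 - E = 5.75 eV = 9.2115e-19 J
kappa = sqrt(2 * m * (V0-E)) / h_bar
= sqrt(2 * 9.109e-31 * 9.2115e-19) / 1.055e-34
= 1.2279e+10 /m
2*kappa*L = 2 * 1.2279e+10 * 0.54e-9
= 13.2613
T = exp(-13.2613) = 1.740528e-06

1.740528e-06


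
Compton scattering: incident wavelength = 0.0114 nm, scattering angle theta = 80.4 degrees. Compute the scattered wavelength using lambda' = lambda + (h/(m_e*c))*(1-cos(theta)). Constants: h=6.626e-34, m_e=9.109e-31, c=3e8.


Compton wavelength: h/(m_e*c) = 2.4247e-12 m
d_lambda = 2.4247e-12 * (1 - cos(80.4 deg))
= 2.4247e-12 * 0.833231
= 2.0203e-12 m = 0.00202 nm
lambda' = 0.0114 + 0.00202
= 0.01342 nm

0.01342


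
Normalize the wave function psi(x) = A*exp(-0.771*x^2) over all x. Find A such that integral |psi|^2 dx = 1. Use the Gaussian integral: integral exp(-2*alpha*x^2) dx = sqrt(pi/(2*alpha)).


integral |psi|^2 dx = A^2 * sqrt(pi/(2*alpha)) = 1
A^2 = sqrt(2*alpha/pi)
= sqrt(2 * 0.771 / pi)
= 0.700595
A = sqrt(0.700595)
= 0.837

0.837


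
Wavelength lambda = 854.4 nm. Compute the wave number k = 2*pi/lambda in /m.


k = 2 * pi / lambda
= 6.2832 / (854.4e-9)
= 6.2832 / 8.5440e-07
= 7.3539e+06 /m

7.3539e+06


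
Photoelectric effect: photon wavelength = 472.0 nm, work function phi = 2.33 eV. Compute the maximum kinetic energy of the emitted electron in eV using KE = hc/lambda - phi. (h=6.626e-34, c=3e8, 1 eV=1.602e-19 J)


E_photon = hc / lambda
= (6.626e-34)(3e8) / (472.0e-9)
= 4.2114e-19 J
= 2.6289 eV
KE = E_photon - phi
= 2.6289 - 2.33
= 0.2989 eV

0.2989


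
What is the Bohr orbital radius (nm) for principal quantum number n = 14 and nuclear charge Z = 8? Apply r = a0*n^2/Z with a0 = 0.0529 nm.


r = a0 * n^2 / Z
= 0.0529 * 14^2 / 8
= 0.0529 * 196 / 8
= 1.2961 nm

1.2961


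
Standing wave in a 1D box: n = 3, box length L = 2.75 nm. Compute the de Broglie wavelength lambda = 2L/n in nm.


lambda = 2L / n
= 2 * 2.75 / 3
= 5.5 / 3
= 1.8333 nm

1.8333


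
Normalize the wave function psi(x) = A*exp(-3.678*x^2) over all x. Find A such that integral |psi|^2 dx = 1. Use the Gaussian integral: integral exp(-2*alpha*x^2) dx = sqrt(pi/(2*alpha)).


integral |psi|^2 dx = A^2 * sqrt(pi/(2*alpha)) = 1
A^2 = sqrt(2*alpha/pi)
= sqrt(2 * 3.678 / pi)
= 1.530192
A = sqrt(1.530192)
= 1.237

1.237


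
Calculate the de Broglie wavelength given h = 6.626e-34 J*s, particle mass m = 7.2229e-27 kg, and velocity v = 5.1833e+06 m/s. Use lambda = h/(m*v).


lambda = h / (m * v)
= 6.626e-34 / (7.2229e-27 * 5.1833e+06)
= 6.626e-34 / 3.7438e-20
= 1.7698e-14 m

1.7698e-14


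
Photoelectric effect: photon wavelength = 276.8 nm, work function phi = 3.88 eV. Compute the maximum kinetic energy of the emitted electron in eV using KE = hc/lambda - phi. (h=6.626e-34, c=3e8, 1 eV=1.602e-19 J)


E_photon = hc / lambda
= (6.626e-34)(3e8) / (276.8e-9)
= 7.1814e-19 J
= 4.4827 eV
KE = E_photon - phi
= 4.4827 - 3.88
= 0.6027 eV

0.6027


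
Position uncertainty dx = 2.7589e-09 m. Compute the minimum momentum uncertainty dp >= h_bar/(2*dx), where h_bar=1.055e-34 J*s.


dp = h_bar / (2 * dx)
= 1.055e-34 / (2 * 2.7589e-09)
= 1.055e-34 / 5.5178e-09
= 1.9120e-26 kg*m/s

1.9120e-26


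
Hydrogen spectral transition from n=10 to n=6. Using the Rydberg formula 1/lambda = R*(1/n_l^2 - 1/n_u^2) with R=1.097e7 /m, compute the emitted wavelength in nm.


1/lambda = R * (1/n_l^2 - 1/n_u^2)
= 1.097e7 * (1/6^2 - 1/10^2)
= 1.097e7 * (0.027778 - 0.01)
= 1.097e7 * 0.017778
= 1.9502e+05 /m
lambda = 1 / 1.9502e+05 = 5127.6208 nm

5127.6208


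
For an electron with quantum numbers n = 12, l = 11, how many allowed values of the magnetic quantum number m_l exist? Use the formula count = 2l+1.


m_l ranges from -l to +l in integer steps
So m_l goes from -11 to +11
Count = 2l + 1 = 2*11 + 1
= 23

23


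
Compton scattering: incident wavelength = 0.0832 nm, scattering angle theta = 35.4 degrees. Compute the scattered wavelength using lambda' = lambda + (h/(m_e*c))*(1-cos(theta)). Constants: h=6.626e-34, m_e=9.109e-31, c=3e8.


Compton wavelength: h/(m_e*c) = 2.4247e-12 m
d_lambda = 2.4247e-12 * (1 - cos(35.4 deg))
= 2.4247e-12 * 0.184872
= 4.4826e-13 m = 0.000448 nm
lambda' = 0.0832 + 0.000448
= 0.083648 nm

0.083648


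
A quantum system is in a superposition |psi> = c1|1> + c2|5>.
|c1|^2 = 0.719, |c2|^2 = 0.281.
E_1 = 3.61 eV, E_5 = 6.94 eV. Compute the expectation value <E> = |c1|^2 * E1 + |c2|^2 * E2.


<E> = |c1|^2 * E1 + |c2|^2 * E2
= 0.719 * 3.61 + 0.281 * 6.94
= 2.5956 + 1.9501
= 4.5457 eV

4.5457
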